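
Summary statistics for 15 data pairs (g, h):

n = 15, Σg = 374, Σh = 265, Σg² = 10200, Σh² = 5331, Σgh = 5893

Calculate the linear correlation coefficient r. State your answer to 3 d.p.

r = (nΣgh − ΣgΣh) / √[(nΣg² − (Σg)²)(nΣh² − (Σh)²)]
Numerator: 15×5893 − 374×265 = -10715
Denominator: √[(153000 − 139876)(79965 − 70225)] = √[13124 × 9740] = 11306.0939
r = -10715 / 11306.0939 ≈ -0.948

-0.948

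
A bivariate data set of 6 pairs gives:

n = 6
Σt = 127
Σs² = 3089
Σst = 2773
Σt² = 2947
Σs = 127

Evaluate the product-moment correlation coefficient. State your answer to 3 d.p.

0.263

r = (nΣst − ΣsΣt) / √[(nΣs² − (Σs)²)(nΣt² − (Σt)²)]
Numerator: 6×2773 − 127×127 = 509
Denominator: √[(18534 − 16129)(17682 − 16129)] = √[2405 × 1553] = 1932.6058
r = 509 / 1932.6058 ≈ 0.263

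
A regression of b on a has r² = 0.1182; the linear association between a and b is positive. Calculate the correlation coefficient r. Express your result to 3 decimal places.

|r| = √0.1182 = 0.344
The association is positive, so r = 0.344.

0.344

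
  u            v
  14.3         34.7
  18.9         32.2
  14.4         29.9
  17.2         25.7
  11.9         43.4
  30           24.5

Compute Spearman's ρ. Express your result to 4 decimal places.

Rank u: 2, 5, 3, 4, 1, 6
Rank v: 5, 4, 3, 2, 6, 1
d = rank(u) − rank(v): -3, 1, 0, 2, -5, 5; Σd² = 64
ρ = 1 − 6Σd² / [n(n²−1)] = 1 − 6×64 / (6×35) = 1 − 384/210 ≈ -0.8286

-0.8286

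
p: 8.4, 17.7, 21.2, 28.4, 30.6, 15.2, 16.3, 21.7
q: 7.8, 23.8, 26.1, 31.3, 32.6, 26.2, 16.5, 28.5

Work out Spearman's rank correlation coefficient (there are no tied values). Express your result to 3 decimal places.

Rank p: 1, 4, 5, 7, 8, 2, 3, 6
Rank q: 1, 3, 4, 7, 8, 5, 2, 6
d = rank(p) − rank(q): 0, 1, 1, 0, 0, -3, 1, 0; Σd² = 12
ρ = 1 − 6Σd² / [n(n²−1)] = 1 − 6×12 / (8×63) = 1 − 72/504 ≈ 0.857

0.857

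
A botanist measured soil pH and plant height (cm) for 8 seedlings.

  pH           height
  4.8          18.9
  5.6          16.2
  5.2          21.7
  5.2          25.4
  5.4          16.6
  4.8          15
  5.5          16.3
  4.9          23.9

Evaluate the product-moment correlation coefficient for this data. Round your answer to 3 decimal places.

-0.252

n = 8, Σx = 41.4, Σy = 154, Σx² = 214.94, Σy² = 3073.16, Σxy = 794.76
nΣxy − ΣxΣy = 6358.08 − 6375.6 = -17.52
nΣx² − (Σx)² = 1719.52 − 1713.96 = 5.56; nΣy² − (Σy)² = 24585.28 − 23716 = 869.28
r = -17.52 / √(5.56 × 869.28) = -17.52 / 69.5212 ≈ -0.252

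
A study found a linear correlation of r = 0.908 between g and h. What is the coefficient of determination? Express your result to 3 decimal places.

r² = (0.908)² = 0.824

0.824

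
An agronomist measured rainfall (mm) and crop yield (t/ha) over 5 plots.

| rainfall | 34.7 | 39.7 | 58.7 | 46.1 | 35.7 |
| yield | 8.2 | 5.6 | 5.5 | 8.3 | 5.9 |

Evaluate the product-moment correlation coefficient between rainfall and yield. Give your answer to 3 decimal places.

n = 5, Σx = 214.9, Σy = 33.5, Σx² = 9625.57, Σy² = 232.55, Σxy = 1422.97
nΣxy − ΣxΣy = 7114.85 − 7199.15 = -84.3
nΣx² − (Σx)² = 48127.85 − 46182.01 = 1945.84; nΣy² − (Σy)² = 1162.75 − 1122.25 = 40.5
r = -84.3 / √(1945.84 × 40.5) = -84.3 / 280.7250 ≈ -0.300

-0.300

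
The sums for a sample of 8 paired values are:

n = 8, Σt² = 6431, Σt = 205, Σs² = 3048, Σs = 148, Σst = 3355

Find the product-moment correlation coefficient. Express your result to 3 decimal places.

-0.724

r = (nΣst − ΣsΣt) / √[(nΣs² − (Σs)²)(nΣt² − (Σt)²)]
Numerator: 8×3355 − 148×205 = -3500
Denominator: √[(24384 − 21904)(51448 − 42025)] = √[2480 × 9423] = 4834.1535
r = -3500 / 4834.1535 ≈ -0.724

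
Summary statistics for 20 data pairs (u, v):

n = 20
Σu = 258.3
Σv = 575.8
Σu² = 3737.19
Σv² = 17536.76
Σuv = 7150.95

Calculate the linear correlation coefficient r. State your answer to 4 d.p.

r = (nΣuv − ΣuΣv) / √[(nΣu² − (Σu)²)(nΣv² − (Σv)²)]
Numerator: 20×7150.95 − 258.3×575.8 = -5710.14
Denominator: √[(74743.8 − 66718.89)(350735.2 − 331545.64)] = √[8024.91 × 19189.56] = 12409.4517
r = -5710.14 / 12409.4517 ≈ -0.4601

-0.4601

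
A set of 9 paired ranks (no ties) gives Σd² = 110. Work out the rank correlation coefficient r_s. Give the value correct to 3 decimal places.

ρ = 1 − 6Σd² / [n(n²−1)] = 1 − 6×110 / (9×80)
  = 1 − 660/720 = 1 − 0.9167 ≈ 0.083

0.083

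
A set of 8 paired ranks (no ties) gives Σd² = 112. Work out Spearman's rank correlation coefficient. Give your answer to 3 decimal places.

ρ = 1 − 6Σd² / [n(n²−1)] = 1 − 6×112 / (8×63)
  = 1 − 672/504 = 1 − 1.3333 ≈ -0.333

-0.333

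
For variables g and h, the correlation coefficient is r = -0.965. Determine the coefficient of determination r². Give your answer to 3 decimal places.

r² = (-0.965)² = 0.931

0.931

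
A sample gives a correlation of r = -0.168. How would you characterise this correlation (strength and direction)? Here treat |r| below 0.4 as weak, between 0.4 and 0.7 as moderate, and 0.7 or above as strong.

weak negative

r = -0.168 < 0 so the relationship is negative.
|r| = 0.168, which falls in the weak range.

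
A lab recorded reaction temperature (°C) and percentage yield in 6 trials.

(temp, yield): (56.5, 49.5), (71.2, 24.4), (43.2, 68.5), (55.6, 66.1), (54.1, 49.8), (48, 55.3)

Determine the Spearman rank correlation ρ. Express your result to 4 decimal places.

-0.8286

Rank temp: 5, 6, 1, 4, 3, 2
Rank yield: 2, 1, 6, 5, 3, 4
d = rank(temp) − rank(yield): 3, 5, -5, -1, 0, -2; Σd² = 64
ρ = 1 − 6Σd² / [n(n²−1)] = 1 − 6×64 / (6×35) = 1 − 384/210 ≈ -0.8286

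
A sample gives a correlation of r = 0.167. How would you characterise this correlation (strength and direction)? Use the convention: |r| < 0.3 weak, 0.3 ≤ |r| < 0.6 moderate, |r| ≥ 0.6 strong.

r = 0.167 > 0 so the relationship is positive.
|r| = 0.167, which falls in the weak range.

weak positive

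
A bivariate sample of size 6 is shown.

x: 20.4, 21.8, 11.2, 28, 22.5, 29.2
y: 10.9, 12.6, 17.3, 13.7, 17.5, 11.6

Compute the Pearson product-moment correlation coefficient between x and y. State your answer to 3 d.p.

n = 6, Σx = 133.1, Σy = 83.6, Σx² = 3159.73, Σy² = 1205.36, Σxy = 1806.87
nΣxy − ΣxΣy = 10841.22 − 11127.16 = -285.94
nΣx² − (Σx)² = 18958.38 − 17715.61 = 1242.77; nΣy² − (Σy)² = 7232.16 − 6988.96 = 243.2
r = -285.94 / √(1242.77 × 243.2) = -285.94 / 549.7651 ≈ -0.520

-0.520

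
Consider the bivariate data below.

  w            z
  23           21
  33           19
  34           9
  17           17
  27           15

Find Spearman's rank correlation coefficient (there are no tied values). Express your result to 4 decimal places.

-0.5000

Rank w: 2, 4, 5, 1, 3
Rank z: 5, 4, 1, 3, 2
d = rank(w) − rank(z): -3, 0, 4, -2, 1; Σd² = 30
ρ = 1 − 6Σd² / [n(n²−1)] = 1 − 6×30 / (5×24) = 1 − 180/120 ≈ -0.5000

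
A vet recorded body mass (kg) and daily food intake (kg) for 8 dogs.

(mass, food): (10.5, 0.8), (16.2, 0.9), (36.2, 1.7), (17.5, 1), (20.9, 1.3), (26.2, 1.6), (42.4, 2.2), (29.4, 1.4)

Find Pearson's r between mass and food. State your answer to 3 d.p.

0.963

n = 8, Σx = 199.3, Σy = 10.9, Σx² = 5774.75, Σy² = 16.39, Σxy = 305.55
nΣxy − ΣxΣy = 2444.4 − 2172.37 = 272.03
nΣx² − (Σx)² = 46198 − 39720.49 = 6477.51; nΣy² − (Σy)² = 131.12 − 118.81 = 12.31
r = 272.03 / √(6477.51 × 12.31) = 272.03 / 282.3794 ≈ 0.963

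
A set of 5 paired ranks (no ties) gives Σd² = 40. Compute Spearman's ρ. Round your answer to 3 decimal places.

-1.000

ρ = 1 − 6Σd² / [n(n²−1)] = 1 − 6×40 / (5×24)
  = 1 − 240/120 = 1 − 2.0000 ≈ -1.000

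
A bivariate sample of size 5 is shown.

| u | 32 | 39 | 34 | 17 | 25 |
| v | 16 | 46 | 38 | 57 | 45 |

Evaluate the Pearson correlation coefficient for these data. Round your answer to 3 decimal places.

-0.473

n = 5, Σu = 147, Σv = 202, Σu² = 4615, Σv² = 9090, Σuv = 5692
nΣuv − ΣuΣv = 28460 − 29694 = -1234
nΣu² − (Σu)² = 23075 − 21609 = 1466; nΣv² − (Σv)² = 45450 − 40804 = 4646
r = -1234 / √(1466 × 4646) = -1234 / 2609.7962 ≈ -0.473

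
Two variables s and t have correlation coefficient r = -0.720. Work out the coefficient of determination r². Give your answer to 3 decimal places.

0.518

r² = (-0.720)² = 0.518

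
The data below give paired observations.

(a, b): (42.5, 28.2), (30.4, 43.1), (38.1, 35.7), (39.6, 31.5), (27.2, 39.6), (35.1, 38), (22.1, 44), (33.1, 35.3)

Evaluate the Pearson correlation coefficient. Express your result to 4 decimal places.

-0.8995

n = 8, Σa = 268.1, Σb = 295.4, Σa² = 9306.05, Σb² = 11113.84, Σab = 9668.06
nΣab − ΣaΣb = 77344.48 − 79196.74 = -1852.26
nΣa² − (Σa)² = 74448.4 − 71877.61 = 2570.79; nΣb² − (Σb)² = 88910.72 − 87261.16 = 1649.56
r = -1852.26 / √(2570.79 × 1649.56) = -1852.26 / 2059.2893 ≈ -0.8995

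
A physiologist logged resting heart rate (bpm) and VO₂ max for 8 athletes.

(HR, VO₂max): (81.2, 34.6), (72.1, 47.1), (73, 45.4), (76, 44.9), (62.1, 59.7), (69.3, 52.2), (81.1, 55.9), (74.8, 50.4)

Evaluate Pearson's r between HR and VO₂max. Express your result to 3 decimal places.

n = 8, Σx = 589.6, Σy = 390.2, Σx² = 43728, Σy² = 19446.64, Σxy = 28560.27
nΣxy − ΣxΣy = 228482.16 − 230061.92 = -1579.76
nΣx² − (Σx)² = 349824 − 347628.16 = 2195.84; nΣy² − (Σy)² = 155573.12 − 152256.04 = 3317.08
r = -1579.76 / √(2195.84 × 3317.08) = -1579.76 / 2698.8473 ≈ -0.585

-0.585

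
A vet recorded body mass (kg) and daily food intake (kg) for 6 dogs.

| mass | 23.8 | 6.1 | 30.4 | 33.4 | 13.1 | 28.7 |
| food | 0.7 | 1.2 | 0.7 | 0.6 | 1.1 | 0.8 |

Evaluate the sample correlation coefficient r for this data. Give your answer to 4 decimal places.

-0.9571

n = 6, Σx = 135.5, Σy = 5.1, Σx² = 3638.67, Σy² = 4.63, Σxy = 102.67
nΣxy − ΣxΣy = 616.02 − 691.05 = -75.03
nΣx² − (Σx)² = 21832.02 − 18360.25 = 3471.77; nΣy² − (Σy)² = 27.78 − 26.01 = 1.77
r = -75.03 / √(3471.77 × 1.77) = -75.03 / 78.3903 ≈ -0.9571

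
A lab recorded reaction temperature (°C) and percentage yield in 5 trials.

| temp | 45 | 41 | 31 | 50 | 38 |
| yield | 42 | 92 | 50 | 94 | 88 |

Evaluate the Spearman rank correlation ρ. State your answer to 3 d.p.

Rank temp: 4, 3, 1, 5, 2
Rank yield: 1, 4, 2, 5, 3
d = rank(temp) − rank(yield): 3, -1, -1, 0, -1; Σd² = 12
ρ = 1 − 6Σd² / [n(n²−1)] = 1 − 6×12 / (5×24) = 1 − 72/120 ≈ 0.400

0.400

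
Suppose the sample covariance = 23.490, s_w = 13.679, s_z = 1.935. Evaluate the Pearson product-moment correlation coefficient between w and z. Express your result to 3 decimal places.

r = Cov(w,z) / (s_w · s_z) = 23.490 / (13.679 × 1.935)
  = 23.490 / 26.4689 ≈ 0.887

0.887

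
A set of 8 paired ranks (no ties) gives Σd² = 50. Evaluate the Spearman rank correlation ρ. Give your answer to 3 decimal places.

ρ = 1 − 6Σd² / [n(n²−1)] = 1 − 6×50 / (8×63)
  = 1 − 300/504 = 1 − 0.5952 ≈ 0.405

0.405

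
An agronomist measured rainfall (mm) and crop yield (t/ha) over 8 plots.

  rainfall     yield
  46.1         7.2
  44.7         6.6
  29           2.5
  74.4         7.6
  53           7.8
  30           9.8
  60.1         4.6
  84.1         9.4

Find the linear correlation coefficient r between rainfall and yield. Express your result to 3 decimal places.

n = 8, Σx = 421.4, Σy = 55.5, Σx² = 24893.48, Σy² = 425.81, Σxy = 3039.28
nΣxy − ΣxΣy = 24314.24 − 23387.7 = 926.54
nΣx² − (Σx)² = 199147.84 − 177577.96 = 21569.88; nΣy² − (Σy)² = 3406.48 − 3080.25 = 326.23
r = 926.54 / √(21569.88 × 326.23) = 926.54 / 2652.6858 ≈ 0.349

0.349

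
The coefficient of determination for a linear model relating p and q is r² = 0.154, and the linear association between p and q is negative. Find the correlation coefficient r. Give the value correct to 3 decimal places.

-0.392

|r| = √0.154 = 0.392
The association is negative, so r = −0.392.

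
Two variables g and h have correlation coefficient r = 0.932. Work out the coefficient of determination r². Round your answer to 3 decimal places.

0.869

r² = (0.932)² = 0.869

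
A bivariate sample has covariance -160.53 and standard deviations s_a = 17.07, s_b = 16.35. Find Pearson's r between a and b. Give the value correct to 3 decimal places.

-0.575

r = Cov(a,b) / (s_a · s_b) = -160.53 / (17.07 × 16.35)
  = -160.53 / 279.0945 ≈ -0.575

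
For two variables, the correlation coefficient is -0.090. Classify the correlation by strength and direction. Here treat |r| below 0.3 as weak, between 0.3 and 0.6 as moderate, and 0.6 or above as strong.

weak negative

r = -0.090 < 0 so the relationship is negative.
|r| = 0.090, which falls in the weak range.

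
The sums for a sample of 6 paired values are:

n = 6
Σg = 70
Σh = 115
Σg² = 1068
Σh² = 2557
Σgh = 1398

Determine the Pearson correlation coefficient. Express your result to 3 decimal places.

r = (nΣgh − ΣgΣh) / √[(nΣg² − (Σg)²)(nΣh² − (Σh)²)]
Numerator: 6×1398 − 70×115 = 338
Denominator: √[(6408 − 4900)(15342 − 13225)] = √[1508 × 2117] = 1786.7389
r = 338 / 1786.7389 ≈ 0.189

0.189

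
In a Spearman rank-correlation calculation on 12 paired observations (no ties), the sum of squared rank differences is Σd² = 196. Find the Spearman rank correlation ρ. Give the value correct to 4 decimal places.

ρ = 1 − 6Σd² / [n(n²−1)] = 1 − 6×196 / (12×143)
  = 1 − 1176/1716 = 1 − 0.68531 ≈ 0.3147

0.3147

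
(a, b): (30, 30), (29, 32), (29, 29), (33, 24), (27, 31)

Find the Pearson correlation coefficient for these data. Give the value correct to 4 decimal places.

-0.8647

n = 5, Σa = 148, Σb = 146, Σa² = 4400, Σb² = 4302, Σab = 4298
nΣab − ΣaΣb = 21490 − 21608 = -118
nΣa² − (Σa)² = 22000 − 21904 = 96; nΣb² − (Σb)² = 21510 − 21316 = 194
r = -118 / √(96 × 194) = -118 / 136.4698 ≈ -0.8647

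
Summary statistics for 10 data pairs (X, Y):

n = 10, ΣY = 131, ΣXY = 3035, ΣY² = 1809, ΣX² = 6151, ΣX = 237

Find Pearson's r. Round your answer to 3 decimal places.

-0.313

r = (nΣXY − ΣXΣY) / √[(nΣX² − (ΣX)²)(nΣY² − (ΣY)²)]
Numerator: 10×3035 − 237×131 = -697
Denominator: √[(61510 − 56169)(18090 − 17161)] = √[5341 × 929] = 2227.5074
r = -697 / 2227.5074 ≈ -0.313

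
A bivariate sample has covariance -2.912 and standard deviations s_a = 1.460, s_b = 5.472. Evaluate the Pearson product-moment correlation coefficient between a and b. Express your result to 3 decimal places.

-0.364

r = Cov(a,b) / (s_a · s_b) = -2.912 / (1.460 × 5.472)
  = -2.912 / 7.9891 ≈ -0.364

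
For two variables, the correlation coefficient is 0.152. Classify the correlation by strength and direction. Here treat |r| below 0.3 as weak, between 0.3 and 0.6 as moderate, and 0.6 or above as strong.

weak positive

r = 0.152 > 0 so the relationship is positive.
|r| = 0.152, which falls in the weak range.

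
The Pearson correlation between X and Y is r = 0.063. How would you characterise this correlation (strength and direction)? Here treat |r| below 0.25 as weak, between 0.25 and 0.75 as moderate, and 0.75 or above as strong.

weak positive

r = 0.063 > 0 so the relationship is positive.
|r| = 0.063, which falls in the weak range.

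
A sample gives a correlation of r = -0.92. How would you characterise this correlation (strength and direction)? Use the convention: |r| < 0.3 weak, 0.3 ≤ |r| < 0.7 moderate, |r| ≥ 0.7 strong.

strong negative

r = -0.92 < 0 so the relationship is negative.
|r| = 0.92, which falls in the strong range.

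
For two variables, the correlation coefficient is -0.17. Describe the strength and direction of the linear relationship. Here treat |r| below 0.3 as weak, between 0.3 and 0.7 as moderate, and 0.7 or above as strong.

r = -0.17 < 0 so the relationship is negative.
|r| = 0.17, which falls in the weak range.

weak negative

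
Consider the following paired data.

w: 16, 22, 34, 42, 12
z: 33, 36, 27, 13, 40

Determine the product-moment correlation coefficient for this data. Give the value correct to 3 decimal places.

n = 5, Σw = 126, Σz = 149, Σw² = 3804, Σz² = 4883, Σwz = 3264
nΣwz − ΣwΣz = 16320 − 18774 = -2454
nΣw² − (Σw)² = 19020 − 15876 = 3144; nΣz² − (Σz)² = 24415 − 22201 = 2214
r = -2454 / √(3144 × 2214) = -2454 / 2638.3358 ≈ -0.930

-0.930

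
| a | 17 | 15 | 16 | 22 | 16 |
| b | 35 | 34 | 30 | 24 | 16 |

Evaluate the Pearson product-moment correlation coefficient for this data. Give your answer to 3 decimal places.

-0.249

n = 5, Σa = 86, Σb = 139, Σa² = 1510, Σb² = 4113, Σab = 2369
nΣab − ΣaΣb = 11845 − 11954 = -109
nΣa² − (Σa)² = 7550 − 7396 = 154; nΣb² − (Σb)² = 20565 − 19321 = 1244
r = -109 / √(154 × 1244) = -109 / 437.6940 ≈ -0.249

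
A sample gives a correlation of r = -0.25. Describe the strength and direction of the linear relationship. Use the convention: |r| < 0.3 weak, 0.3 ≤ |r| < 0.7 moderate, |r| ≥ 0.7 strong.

r = -0.25 < 0 so the relationship is negative.
|r| = 0.25, which falls in the weak range.

weak negative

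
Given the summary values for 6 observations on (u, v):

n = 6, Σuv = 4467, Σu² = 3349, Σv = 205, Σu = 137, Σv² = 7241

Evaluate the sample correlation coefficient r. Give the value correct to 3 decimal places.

r = (nΣuv − ΣuΣv) / √[(nΣu² − (Σu)²)(nΣv² − (Σv)²)]
Numerator: 6×4467 − 137×205 = -1283
Denominator: √[(20094 − 18769)(43446 − 42025)] = √[1325 × 1421] = 1372.1607
r = -1283 / 1372.1607 ≈ -0.935

-0.935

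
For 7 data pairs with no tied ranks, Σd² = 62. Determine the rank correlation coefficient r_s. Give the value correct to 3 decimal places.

-0.107

ρ = 1 − 6Σd² / [n(n²−1)] = 1 − 6×62 / (7×48)
  = 1 − 372/336 = 1 − 1.1071 ≈ -0.107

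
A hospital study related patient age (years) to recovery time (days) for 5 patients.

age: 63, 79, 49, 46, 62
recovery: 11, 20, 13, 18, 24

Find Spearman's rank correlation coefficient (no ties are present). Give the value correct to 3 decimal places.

0.100

Rank age: 4, 5, 2, 1, 3
Rank recovery: 1, 4, 2, 3, 5
d = rank(age) − rank(recovery): 3, 1, 0, -2, -2; Σd² = 18
ρ = 1 − 6Σd² / [n(n²−1)] = 1 − 6×18 / (5×24) = 1 − 108/120 ≈ 0.100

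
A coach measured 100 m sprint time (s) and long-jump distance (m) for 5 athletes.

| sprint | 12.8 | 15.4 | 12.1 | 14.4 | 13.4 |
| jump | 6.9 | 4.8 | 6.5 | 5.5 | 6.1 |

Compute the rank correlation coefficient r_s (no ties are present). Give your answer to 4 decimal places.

Rank sprint: 2, 5, 1, 4, 3
Rank jump: 5, 1, 4, 2, 3
d = rank(sprint) − rank(jump): -3, 4, -3, 2, 0; Σd² = 38
ρ = 1 − 6Σd² / [n(n²−1)] = 1 − 6×38 / (5×24) = 1 − 228/120 ≈ -0.9000

-0.9000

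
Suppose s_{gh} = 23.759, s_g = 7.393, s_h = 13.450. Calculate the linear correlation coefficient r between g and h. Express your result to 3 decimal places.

0.239

r = Cov(g,h) / (s_g · s_h) = 23.759 / (7.393 × 13.450)
  = 23.759 / 99.4358 ≈ 0.239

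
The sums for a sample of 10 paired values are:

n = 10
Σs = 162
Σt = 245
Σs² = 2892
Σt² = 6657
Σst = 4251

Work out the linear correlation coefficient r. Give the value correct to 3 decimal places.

r = (nΣst − ΣsΣt) / √[(nΣs² − (Σs)²)(nΣt² − (Σt)²)]
Numerator: 10×4251 − 162×245 = 2820
Denominator: √[(28920 − 26244)(66570 − 60025)] = √[2676 × 6545] = 4185.0233
r = 2820 / 4185.0233 ≈ 0.674

0.674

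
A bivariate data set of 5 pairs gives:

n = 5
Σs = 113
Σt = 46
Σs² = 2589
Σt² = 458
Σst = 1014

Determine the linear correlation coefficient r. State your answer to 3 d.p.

r = (nΣst − ΣsΣt) / √[(nΣs² − (Σs)²)(nΣt² − (Σt)²)]
Numerator: 5×1014 − 113×46 = -128
Denominator: √[(12945 − 12769)(2290 − 2116)] = √[176 × 174] = 174.9971
r = -128 / 174.9971 ≈ -0.731

-0.731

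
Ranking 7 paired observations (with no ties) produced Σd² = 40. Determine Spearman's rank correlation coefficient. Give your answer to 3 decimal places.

ρ = 1 − 6Σd² / [n(n²−1)] = 1 − 6×40 / (7×48)
  = 1 − 240/336 = 1 − 0.7143 ≈ 0.286

0.286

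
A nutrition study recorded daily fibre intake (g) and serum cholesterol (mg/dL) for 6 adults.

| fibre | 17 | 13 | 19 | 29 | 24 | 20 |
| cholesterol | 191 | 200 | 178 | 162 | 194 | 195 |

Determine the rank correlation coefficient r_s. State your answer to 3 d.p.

-0.543

Rank fibre: 2, 1, 3, 6, 5, 4
Rank cholesterol: 3, 6, 2, 1, 4, 5
d = rank(fibre) − rank(cholesterol): -1, -5, 1, 5, 1, -1; Σd² = 54
ρ = 1 − 6Σd² / [n(n²−1)] = 1 − 6×54 / (6×35) = 1 − 324/210 ≈ -0.543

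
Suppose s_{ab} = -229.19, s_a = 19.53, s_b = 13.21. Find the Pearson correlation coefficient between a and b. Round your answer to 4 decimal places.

-0.8884

r = Cov(a,b) / (s_a · s_b) = -229.19 / (19.53 × 13.21)
  = -229.19 / 257.9913 ≈ -0.8884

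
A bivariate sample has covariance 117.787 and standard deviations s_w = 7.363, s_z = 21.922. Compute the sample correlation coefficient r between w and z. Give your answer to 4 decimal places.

0.7297

r = Cov(w,z) / (s_w · s_z) = 117.787 / (7.363 × 21.922)
  = 117.787 / 161.4117 ≈ 0.7297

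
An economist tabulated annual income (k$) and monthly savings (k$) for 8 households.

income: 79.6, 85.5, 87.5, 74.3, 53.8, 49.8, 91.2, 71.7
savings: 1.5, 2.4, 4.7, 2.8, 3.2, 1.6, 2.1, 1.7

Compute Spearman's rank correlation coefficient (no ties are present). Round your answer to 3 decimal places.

0.238

Rank income: 5, 6, 7, 4, 2, 1, 8, 3
Rank savings: 1, 5, 8, 6, 7, 2, 4, 3
d = rank(income) − rank(savings): 4, 1, -1, -2, -5, -1, 4, 0; Σd² = 64
ρ = 1 − 6Σd² / [n(n²−1)] = 1 − 6×64 / (8×63) = 1 − 384/504 ≈ 0.238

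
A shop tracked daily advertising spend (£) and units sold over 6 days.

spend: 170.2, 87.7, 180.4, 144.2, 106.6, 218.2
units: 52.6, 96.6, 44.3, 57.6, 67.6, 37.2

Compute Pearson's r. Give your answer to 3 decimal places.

-0.933

n = 6, Σx = 907.3, Σy = 355.9, Σx² = 148971.93, Σy² = 23332.17, Σxy = 49045.18
nΣxy − ΣxΣy = 294271.08 − 322908.07 = -28636.99
nΣx² − (Σx)² = 893831.58 − 823193.29 = 70638.29; nΣy² − (Σy)² = 139993.02 − 126664.81 = 13328.21
r = -28636.99 / √(70638.29 × 13328.21) = -28636.99 / 30683.5781 ≈ -0.933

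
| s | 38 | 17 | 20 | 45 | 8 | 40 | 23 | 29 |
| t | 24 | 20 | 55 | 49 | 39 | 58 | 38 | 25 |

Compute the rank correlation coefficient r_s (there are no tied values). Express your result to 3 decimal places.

Rank s: 6, 2, 3, 8, 1, 7, 4, 5
Rank t: 2, 1, 7, 6, 5, 8, 4, 3
d = rank(s) − rank(t): 4, 1, -4, 2, -4, -1, 0, 2; Σd² = 58
ρ = 1 − 6Σd² / [n(n²−1)] = 1 − 6×58 / (8×63) = 1 − 348/504 ≈ 0.310

0.310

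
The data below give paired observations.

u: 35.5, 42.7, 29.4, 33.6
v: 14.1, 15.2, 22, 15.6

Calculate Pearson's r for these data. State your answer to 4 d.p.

-0.6891

n = 4, Σu = 141.2, Σv = 66.9, Σu² = 5076.86, Σv² = 1157.21, Σuv = 2320.55
nΣuv − ΣuΣv = 9282.2 − 9446.28 = -164.08
nΣu² − (Σu)² = 20307.44 − 19937.44 = 370; nΣv² − (Σv)² = 4628.84 − 4475.61 = 153.23
r = -164.08 / √(370 × 153.23) = -164.08 / 238.1073 ≈ -0.6891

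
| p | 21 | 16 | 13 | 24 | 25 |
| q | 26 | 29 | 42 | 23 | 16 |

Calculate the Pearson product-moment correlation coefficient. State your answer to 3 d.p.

n = 5, Σp = 99, Σq = 136, Σp² = 2067, Σq² = 4066, Σpq = 2508
nΣpq − ΣpΣq = 12540 − 13464 = -924
nΣp² − (Σp)² = 10335 − 9801 = 534; nΣq² − (Σq)² = 20330 − 18496 = 1834
r = -924 / √(534 × 1834) = -924 / 989.6242 ≈ -0.934

-0.934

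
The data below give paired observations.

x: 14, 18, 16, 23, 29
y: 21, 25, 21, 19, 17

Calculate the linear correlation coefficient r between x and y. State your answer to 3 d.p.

-0.697

n = 5, Σx = 100, Σy = 103, Σx² = 2146, Σy² = 2157, Σxy = 2010
nΣxy − ΣxΣy = 10050 − 10300 = -250
nΣx² − (Σx)² = 10730 − 10000 = 730; nΣy² − (Σy)² = 10785 − 10609 = 176
r = -250 / √(730 × 176) = -250 / 358.4411 ≈ -0.697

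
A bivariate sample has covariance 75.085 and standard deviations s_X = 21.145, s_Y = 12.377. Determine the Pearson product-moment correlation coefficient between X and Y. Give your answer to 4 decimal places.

r = Cov(X,Y) / (s_X · s_Y) = 75.085 / (21.145 × 12.377)
  = 75.085 / 261.7117 ≈ 0.2869

0.2869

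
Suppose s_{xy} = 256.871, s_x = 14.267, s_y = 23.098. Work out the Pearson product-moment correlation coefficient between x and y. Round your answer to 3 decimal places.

r = Cov(x,y) / (s_x · s_y) = 256.871 / (14.267 × 23.098)
  = 256.871 / 329.5392 ≈ 0.779

0.779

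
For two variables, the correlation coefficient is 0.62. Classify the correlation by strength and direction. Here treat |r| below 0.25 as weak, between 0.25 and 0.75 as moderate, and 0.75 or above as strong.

moderate positive

r = 0.62 > 0 so the relationship is positive.
|r| = 0.62, which falls in the moderate range.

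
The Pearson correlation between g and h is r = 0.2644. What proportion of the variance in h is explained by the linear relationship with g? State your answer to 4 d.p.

0.0699

r² = (0.2644)² = 0.0699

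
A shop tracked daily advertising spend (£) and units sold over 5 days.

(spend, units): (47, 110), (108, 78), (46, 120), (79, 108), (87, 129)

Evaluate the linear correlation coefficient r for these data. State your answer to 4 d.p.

n = 5, Σx = 367, Σy = 545, Σx² = 29799, Σy² = 60889, Σxy = 38869
nΣxy − ΣxΣy = 194345 − 200015 = -5670
nΣx² − (Σx)² = 148995 − 134689 = 14306; nΣy² − (Σy)² = 304445 − 297025 = 7420
r = -5670 / √(14306 × 7420) = -5670 / 10302.9374 ≈ -0.5503

-0.5503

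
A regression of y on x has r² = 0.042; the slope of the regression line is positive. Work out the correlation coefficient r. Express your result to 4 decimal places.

|r| = √0.042 = 0.2049
The association is positive, so r = 0.2049.

0.2049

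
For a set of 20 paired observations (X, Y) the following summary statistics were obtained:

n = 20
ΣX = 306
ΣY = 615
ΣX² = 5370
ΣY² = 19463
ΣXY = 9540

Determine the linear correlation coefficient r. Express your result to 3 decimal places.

r = (nΣXY − ΣXΣY) / √[(nΣX² − (ΣX)²)(nΣY² − (ΣY)²)]
Numerator: 20×9540 − 306×615 = 2610
Denominator: √[(107400 − 93636)(389260 − 378225)] = √[13764 × 11035] = 12324.1933
r = 2610 / 12324.1933 ≈ 0.212

0.212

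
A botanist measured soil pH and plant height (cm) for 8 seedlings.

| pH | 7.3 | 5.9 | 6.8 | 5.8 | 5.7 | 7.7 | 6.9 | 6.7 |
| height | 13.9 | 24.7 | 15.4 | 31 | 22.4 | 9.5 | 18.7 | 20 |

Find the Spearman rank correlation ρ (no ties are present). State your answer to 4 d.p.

-0.9048

Rank pH: 7, 3, 5, 2, 1, 8, 6, 4
Rank height: 2, 7, 3, 8, 6, 1, 4, 5
d = rank(pH) − rank(height): 5, -4, 2, -6, -5, 7, 2, -1; Σd² = 160
ρ = 1 − 6Σd² / [n(n²−1)] = 1 − 6×160 / (8×63) = 1 − 960/504 ≈ -0.9048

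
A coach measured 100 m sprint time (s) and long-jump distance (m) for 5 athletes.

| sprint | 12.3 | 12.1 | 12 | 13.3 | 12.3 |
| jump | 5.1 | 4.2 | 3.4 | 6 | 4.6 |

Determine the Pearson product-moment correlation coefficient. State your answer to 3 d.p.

n = 5, Σx = 62, Σy = 23.3, Σx² = 769.88, Σy² = 112.37, Σxy = 290.73
nΣxy − ΣxΣy = 1453.65 − 1444.6 = 9.05
nΣx² − (Σx)² = 3849.4 − 3844 = 5.4; nΣy² − (Σy)² = 561.85 − 542.89 = 18.96
r = 9.05 / √(5.4 × 18.96) = 9.05 / 10.1185 ≈ 0.894

0.894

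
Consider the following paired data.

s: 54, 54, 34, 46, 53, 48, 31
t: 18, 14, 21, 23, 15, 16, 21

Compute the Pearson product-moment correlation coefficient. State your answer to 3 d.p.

-0.694

n = 7, Σs = 320, Σt = 128, Σs² = 15178, Σt² = 2412, Σst = 5714
nΣst − ΣsΣt = 39998 − 40960 = -962
nΣs² − (Σs)² = 106246 − 102400 = 3846; nΣt² − (Σt)² = 16884 − 16384 = 500
r = -962 / √(3846 × 500) = -962 / 1386.7228 ≈ -0.694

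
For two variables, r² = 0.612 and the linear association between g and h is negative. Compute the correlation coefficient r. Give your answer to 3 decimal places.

-0.782

|r| = √0.612 = 0.782
The association is negative, so r = −0.782.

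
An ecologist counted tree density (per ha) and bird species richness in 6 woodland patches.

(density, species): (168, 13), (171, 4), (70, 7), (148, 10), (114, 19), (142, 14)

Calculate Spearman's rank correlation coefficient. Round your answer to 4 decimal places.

Rank density: 5, 6, 1, 4, 2, 3
Rank species: 4, 1, 2, 3, 6, 5
d = rank(density) − rank(species): 1, 5, -1, 1, -4, -2; Σd² = 48
ρ = 1 − 6Σd² / [n(n²−1)] = 1 − 6×48 / (6×35) = 1 − 288/210 ≈ -0.3714

-0.3714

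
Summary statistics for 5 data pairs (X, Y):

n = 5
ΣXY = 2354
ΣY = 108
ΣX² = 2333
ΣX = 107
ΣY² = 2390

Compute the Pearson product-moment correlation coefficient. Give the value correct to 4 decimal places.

0.8610

r = (nΣXY − ΣXΣY) / √[(nΣX² − (ΣX)²)(nΣY² − (ΣY)²)]
Numerator: 5×2354 − 107×108 = 214
Denominator: √[(11665 − 11449)(11950 − 11664)] = √[216 × 286] = 248.5478
r = 214 / 248.5478 ≈ 0.8610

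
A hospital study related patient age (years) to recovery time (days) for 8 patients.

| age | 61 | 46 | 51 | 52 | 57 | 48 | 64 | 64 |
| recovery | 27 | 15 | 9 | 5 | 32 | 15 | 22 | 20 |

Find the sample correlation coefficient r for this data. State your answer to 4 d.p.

0.5768

n = 8, Σx = 443, Σy = 145, Σx² = 24887, Σy² = 3193, Σxy = 8288
nΣxy − ΣxΣy = 66304 − 64235 = 2069
nΣx² − (Σx)² = 199096 − 196249 = 2847; nΣy² − (Σy)² = 25544 − 21025 = 4519
r = 2069 / √(2847 × 4519) = 2069 / 3586.8640 ≈ 0.5768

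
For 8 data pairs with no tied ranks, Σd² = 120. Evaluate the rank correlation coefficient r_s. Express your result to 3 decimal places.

-0.429

ρ = 1 − 6Σd² / [n(n²−1)] = 1 − 6×120 / (8×63)
  = 1 − 720/504 = 1 − 1.4286 ≈ -0.429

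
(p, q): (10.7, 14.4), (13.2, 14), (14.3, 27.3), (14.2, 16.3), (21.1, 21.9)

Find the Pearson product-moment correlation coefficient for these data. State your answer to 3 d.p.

0.482

n = 5, Σp = 73.5, Σq = 93.9, Σp² = 1140.07, Σq² = 1893.95, Σpq = 1422.82
nΣpq − ΣpΣq = 7114.1 − 6901.65 = 212.45
nΣp² − (Σp)² = 5700.35 − 5402.25 = 298.1; nΣq² − (Σq)² = 9469.75 − 8817.21 = 652.54
r = 212.45 / √(298.1 × 652.54) = 212.45 / 441.0467 ≈ 0.482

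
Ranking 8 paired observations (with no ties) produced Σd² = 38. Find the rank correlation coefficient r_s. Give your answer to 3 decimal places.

ρ = 1 − 6Σd² / [n(n²−1)] = 1 − 6×38 / (8×63)
  = 1 − 228/504 = 1 − 0.4524 ≈ 0.548

0.548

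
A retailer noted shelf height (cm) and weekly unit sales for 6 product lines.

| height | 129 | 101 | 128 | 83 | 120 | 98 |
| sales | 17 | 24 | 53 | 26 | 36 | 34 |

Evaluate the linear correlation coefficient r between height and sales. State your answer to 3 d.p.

n = 6, Σx = 659, Σy = 190, Σx² = 74119, Σy² = 6802, Σxy = 21211
nΣxy − ΣxΣy = 127266 − 125210 = 2056
nΣx² − (Σx)² = 444714 − 434281 = 10433; nΣy² − (Σy)² = 40812 − 36100 = 4712
r = 2056 / √(10433 × 4712) = 2056 / 7011.4404 ≈ 0.293

0.293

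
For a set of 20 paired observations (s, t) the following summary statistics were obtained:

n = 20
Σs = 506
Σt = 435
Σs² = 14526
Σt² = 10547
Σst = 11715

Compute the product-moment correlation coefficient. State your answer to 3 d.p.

r = (nΣst − ΣsΣt) / √[(nΣs² − (Σs)²)(nΣt² − (Σt)²)]
Numerator: 20×11715 − 506×435 = 14190
Denominator: √[(290520 − 256036)(210940 − 189225)] = √[34484 × 21715] = 27364.5767
r = 14190 / 27364.5767 ≈ 0.519

0.519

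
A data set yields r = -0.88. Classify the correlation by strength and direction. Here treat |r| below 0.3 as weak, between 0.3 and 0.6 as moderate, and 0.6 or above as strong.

r = -0.88 < 0 so the relationship is negative.
|r| = 0.88, which falls in the strong range.

strong negative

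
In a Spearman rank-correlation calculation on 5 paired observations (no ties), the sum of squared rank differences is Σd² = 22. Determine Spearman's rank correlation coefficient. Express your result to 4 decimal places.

ρ = 1 − 6Σd² / [n(n²−1)] = 1 − 6×22 / (5×24)
  = 1 − 132/120 = 1 − 1.10000 ≈ -0.1000

-0.1000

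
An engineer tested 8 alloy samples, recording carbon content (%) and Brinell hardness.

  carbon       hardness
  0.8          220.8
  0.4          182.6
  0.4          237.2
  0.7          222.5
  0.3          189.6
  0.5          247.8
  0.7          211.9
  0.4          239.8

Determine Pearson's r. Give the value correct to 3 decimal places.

n = 8, Σx = 4.2, Σy = 1752.2, Σx² = 2.44, Σy² = 387624.14, Σxy = 925.34
nΣxy − ΣxΣy = 7402.72 − 7359.24 = 43.48
nΣx² − (Σx)² = 19.52 − 17.64 = 1.88; nΣy² − (Σy)² = 3100993.12 − 3070204.84 = 30788.28
r = 43.48 / √(1.88 × 30788.28) = 43.48 / 240.5867 ≈ 0.181

0.181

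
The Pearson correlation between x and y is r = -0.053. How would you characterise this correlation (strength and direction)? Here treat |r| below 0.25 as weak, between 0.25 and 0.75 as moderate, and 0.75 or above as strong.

weak negative

r = -0.053 < 0 so the relationship is negative.
|r| = 0.053, which falls in the weak range.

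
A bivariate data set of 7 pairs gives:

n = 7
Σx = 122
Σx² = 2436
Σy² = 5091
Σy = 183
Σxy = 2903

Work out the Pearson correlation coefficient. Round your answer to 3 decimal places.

-0.929

r = (nΣxy − ΣxΣy) / √[(nΣx² − (Σx)²)(nΣy² − (Σy)²)]
Numerator: 7×2903 − 122×183 = -2005
Denominator: √[(17052 − 14884)(35637 − 33489)] = √[2168 × 2148] = 2157.9768
r = -2005 / 2157.9768 ≈ -0.929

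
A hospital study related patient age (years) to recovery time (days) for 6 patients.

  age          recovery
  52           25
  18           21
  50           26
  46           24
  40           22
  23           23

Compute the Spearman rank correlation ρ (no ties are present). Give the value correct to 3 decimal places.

0.886

Rank age: 6, 1, 5, 4, 3, 2
Rank recovery: 5, 1, 6, 4, 2, 3
d = rank(age) − rank(recovery): 1, 0, -1, 0, 1, -1; Σd² = 4
ρ = 1 − 6Σd² / [n(n²−1)] = 1 − 6×4 / (6×35) = 1 − 24/210 ≈ 0.886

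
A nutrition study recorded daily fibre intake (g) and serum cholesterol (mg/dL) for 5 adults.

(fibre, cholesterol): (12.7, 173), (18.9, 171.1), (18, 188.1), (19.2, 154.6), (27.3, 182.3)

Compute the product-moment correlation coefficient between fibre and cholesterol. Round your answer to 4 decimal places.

n = 5, Σx = 96.1, Σy = 869.1, Σx² = 1956.43, Σy² = 151720.27, Σxy = 16761.8
nΣxy − ΣxΣy = 83809 − 83520.51 = 288.49
nΣx² − (Σx)² = 9782.15 − 9235.21 = 546.94; nΣy² − (Σy)² = 758601.35 − 755334.81 = 3266.54
r = 288.49 / √(546.94 × 3266.54) = 288.49 / 1336.6381 ≈ 0.2158

0.2158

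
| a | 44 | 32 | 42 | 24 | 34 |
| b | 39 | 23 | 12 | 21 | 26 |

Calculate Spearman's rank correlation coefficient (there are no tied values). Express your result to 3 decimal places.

0.400

Rank a: 5, 2, 4, 1, 3
Rank b: 5, 3, 1, 2, 4
d = rank(a) − rank(b): 0, -1, 3, -1, -1; Σd² = 12
ρ = 1 − 6Σd² / [n(n²−1)] = 1 − 6×12 / (5×24) = 1 − 72/120 ≈ 0.400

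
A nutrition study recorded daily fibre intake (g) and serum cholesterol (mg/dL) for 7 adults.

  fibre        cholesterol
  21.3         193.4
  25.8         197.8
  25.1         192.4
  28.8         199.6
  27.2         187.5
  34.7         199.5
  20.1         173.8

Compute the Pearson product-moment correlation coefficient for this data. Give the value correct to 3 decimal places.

0.675

n = 7, Σx = 183, Σy = 1344, Σx² = 4926.72, Σy² = 258549.26, Σxy = 35316.41
nΣxy − ΣxΣy = 247214.87 − 245952 = 1262.87
nΣx² − (Σx)² = 34487.04 − 33489 = 998.04; nΣy² − (Σy)² = 1809844.82 − 1806336 = 3508.82
r = 1262.87 / √(998.04 × 3508.82) = 1262.87 / 1871.3478 ≈ 0.675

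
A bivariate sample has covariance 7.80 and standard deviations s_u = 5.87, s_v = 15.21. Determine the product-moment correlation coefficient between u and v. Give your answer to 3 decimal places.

r = Cov(u,v) / (s_u · s_v) = 7.80 / (5.87 × 15.21)
  = 7.80 / 89.2827 ≈ 0.087

0.087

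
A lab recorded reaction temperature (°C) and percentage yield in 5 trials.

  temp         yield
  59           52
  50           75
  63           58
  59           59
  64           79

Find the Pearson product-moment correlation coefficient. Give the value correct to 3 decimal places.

-0.185

n = 5, Σx = 295, Σy = 323, Σx² = 17527, Σy² = 21415, Σxy = 19009
nΣxy − ΣxΣy = 95045 − 95285 = -240
nΣx² − (Σx)² = 87635 − 87025 = 610; nΣy² − (Σy)² = 107075 − 104329 = 2746
r = -240 / √(610 × 2746) = -240 / 1294.2411 ≈ -0.185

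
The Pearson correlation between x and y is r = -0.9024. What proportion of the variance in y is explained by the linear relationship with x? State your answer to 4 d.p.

r² = (-0.9024)² = 0.8143

0.8143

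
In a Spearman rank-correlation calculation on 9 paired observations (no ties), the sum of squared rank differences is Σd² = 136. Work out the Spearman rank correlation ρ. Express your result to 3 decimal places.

-0.133

ρ = 1 − 6Σd² / [n(n²−1)] = 1 − 6×136 / (9×80)
  = 1 − 816/720 = 1 − 1.1333 ≈ -0.133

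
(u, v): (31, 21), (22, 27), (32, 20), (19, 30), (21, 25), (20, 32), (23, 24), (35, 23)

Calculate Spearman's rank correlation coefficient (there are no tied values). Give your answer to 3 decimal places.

-0.881

Rank u: 6, 4, 7, 1, 3, 2, 5, 8
Rank v: 2, 6, 1, 7, 5, 8, 4, 3
d = rank(u) − rank(v): 4, -2, 6, -6, -2, -6, 1, 5; Σd² = 158
ρ = 1 − 6Σd² / [n(n²−1)] = 1 − 6×158 / (8×63) = 1 − 948/504 ≈ -0.881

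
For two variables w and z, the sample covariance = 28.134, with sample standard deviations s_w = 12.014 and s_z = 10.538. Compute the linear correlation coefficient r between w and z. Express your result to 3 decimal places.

0.222

r = Cov(w,z) / (s_w · s_z) = 28.134 / (12.014 × 10.538)
  = 28.134 / 126.6035 ≈ 0.222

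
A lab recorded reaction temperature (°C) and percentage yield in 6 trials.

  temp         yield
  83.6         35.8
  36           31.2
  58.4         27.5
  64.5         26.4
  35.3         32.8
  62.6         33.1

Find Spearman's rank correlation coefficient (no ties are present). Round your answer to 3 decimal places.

Rank temp: 6, 2, 3, 5, 1, 4
Rank yield: 6, 3, 2, 1, 4, 5
d = rank(temp) − rank(yield): 0, -1, 1, 4, -3, -1; Σd² = 28
ρ = 1 − 6Σd² / [n(n²−1)] = 1 − 6×28 / (6×35) = 1 − 168/210 ≈ 0.200

0.200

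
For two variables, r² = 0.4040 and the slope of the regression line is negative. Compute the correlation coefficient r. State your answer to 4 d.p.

|r| = √0.4040 = 0.6356
The association is negative, so r = −0.6356.

-0.6356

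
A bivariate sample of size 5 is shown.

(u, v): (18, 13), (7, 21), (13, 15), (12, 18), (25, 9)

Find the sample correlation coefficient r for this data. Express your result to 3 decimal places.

-0.979

n = 5, Σu = 75, Σv = 76, Σu² = 1311, Σv² = 1240, Σuv = 1017
nΣuv − ΣuΣv = 5085 − 5700 = -615
nΣu² − (Σu)² = 6555 − 5625 = 930; nΣv² − (Σv)² = 6200 − 5776 = 424
r = -615 / √(930 × 424) = -615 / 627.9490 ≈ -0.979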